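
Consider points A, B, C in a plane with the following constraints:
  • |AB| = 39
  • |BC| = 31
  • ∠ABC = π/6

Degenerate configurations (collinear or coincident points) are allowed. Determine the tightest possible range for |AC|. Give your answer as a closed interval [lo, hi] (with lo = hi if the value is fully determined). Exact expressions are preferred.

|AC| = √(2482 - 1209·√(3))  (≈ 19.6965)

|AB| ∈ {39}
|BC| ∈ {31}
|AC| ∈ {√(2482 - 1209·√(3))}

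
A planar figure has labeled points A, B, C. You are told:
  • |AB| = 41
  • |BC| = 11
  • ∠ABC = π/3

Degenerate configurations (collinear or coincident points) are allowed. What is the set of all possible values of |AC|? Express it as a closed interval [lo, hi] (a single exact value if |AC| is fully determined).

|AB| ∈ {41}
|BC| ∈ {11}
|AC| ∈ {√(1351)}

|AC| = √(1351)  (≈ 36.7560)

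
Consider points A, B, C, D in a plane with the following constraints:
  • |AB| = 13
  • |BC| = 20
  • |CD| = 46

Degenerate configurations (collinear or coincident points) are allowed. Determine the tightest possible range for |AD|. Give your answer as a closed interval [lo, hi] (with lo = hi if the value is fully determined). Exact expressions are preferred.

|AD| ∈ [13, 79]  (≈ [13.0000, 79.0000])

|AB| ∈ {13}
|BC| ∈ {20}
|CD| ∈ {46}
|AC| ∈ [7, 33]
|BD| ∈ [26, 66]
|AD| ∈ [13, 79]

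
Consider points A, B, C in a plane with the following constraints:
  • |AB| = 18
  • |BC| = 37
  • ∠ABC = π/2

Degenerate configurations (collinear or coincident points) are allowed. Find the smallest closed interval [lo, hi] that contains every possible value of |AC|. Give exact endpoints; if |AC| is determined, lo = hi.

|AC| = √(1693)  (≈ 41.1461)

|AB| ∈ {18}
|BC| ∈ {37}
|AC| ∈ {√(1693)}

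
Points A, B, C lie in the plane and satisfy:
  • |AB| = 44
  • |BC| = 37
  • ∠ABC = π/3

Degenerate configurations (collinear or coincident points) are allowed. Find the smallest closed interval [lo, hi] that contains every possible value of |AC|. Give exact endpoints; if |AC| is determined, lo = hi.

|AC| = √(1677)  (≈ 40.9512)

|AB| ∈ {44}
|BC| ∈ {37}
|AC| ∈ {√(1677)}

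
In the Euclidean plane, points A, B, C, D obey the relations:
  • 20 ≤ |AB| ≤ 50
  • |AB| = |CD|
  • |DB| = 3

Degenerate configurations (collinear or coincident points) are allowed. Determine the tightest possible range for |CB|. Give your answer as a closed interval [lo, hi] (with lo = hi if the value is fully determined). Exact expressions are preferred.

|CB| ∈ [17, 53]  (≈ [17.0000, 53.0000])

|AB| ∈ [20, 50]
|BD| ∈ {3}
|CD| ∈ [20, 50]
|AD| ∈ [17, 53]
|BC| ∈ [17, 53]
|AC| ∈ [0, 103]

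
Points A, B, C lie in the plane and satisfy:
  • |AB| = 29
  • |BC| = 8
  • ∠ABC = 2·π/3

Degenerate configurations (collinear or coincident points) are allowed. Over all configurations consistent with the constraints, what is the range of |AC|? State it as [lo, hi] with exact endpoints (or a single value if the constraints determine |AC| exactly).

|AC| = √(1137)  (≈ 33.7194)

|AB| ∈ {29}
|BC| ∈ {8}
|AC| ∈ {√(1137)}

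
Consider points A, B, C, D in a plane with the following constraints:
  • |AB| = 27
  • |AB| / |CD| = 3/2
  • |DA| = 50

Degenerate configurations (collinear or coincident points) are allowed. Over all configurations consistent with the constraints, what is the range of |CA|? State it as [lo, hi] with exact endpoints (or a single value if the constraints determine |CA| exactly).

|CA| ∈ [32, 68]  (≈ [32.0000, 68.0000])

|AB| ∈ {27}
|AD| ∈ {50}
|CD| ∈ {18}
|BD| ∈ [23, 77]
|AC| ∈ [32, 68]
|BC| ∈ [5, 95]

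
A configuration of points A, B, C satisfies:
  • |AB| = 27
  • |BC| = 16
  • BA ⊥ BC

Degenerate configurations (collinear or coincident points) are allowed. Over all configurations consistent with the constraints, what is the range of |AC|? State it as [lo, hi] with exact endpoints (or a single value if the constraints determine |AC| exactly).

|AC| = √(985)  (≈ 31.3847)

|AB| ∈ {27}
|BC| ∈ {16}
|AC| ∈ {√(985)}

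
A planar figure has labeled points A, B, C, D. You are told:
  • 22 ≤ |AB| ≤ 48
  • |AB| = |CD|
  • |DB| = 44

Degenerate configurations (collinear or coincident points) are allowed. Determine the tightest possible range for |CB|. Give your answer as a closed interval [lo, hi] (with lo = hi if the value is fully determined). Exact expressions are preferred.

|AB| ∈ [22, 48]
|BD| ∈ {44}
|CD| ∈ [22, 48]
|AD| ∈ [0, 92]
|BC| ∈ [0, 92]
|AC| ∈ [0, 140]

|CB| ∈ [0, 92]  (≈ [0.0000, 92.0000])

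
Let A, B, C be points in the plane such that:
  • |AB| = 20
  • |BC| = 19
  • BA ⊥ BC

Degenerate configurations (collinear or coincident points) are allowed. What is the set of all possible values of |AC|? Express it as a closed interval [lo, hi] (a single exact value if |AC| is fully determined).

|AC| = √(761)  (≈ 27.5862)

|AB| ∈ {20}
|BC| ∈ {19}
|AC| ∈ {√(761)}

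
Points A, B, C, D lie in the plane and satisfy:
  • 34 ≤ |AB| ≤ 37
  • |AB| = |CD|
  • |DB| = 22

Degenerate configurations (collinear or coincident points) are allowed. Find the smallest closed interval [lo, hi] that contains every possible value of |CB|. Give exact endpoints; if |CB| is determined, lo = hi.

|CB| ∈ [12, 59]  (≈ [12.0000, 59.0000])

|AB| ∈ [34, 37]
|BD| ∈ {22}
|CD| ∈ [34, 37]
|AD| ∈ [12, 59]
|BC| ∈ [12, 59]
|AC| ∈ [0, 96]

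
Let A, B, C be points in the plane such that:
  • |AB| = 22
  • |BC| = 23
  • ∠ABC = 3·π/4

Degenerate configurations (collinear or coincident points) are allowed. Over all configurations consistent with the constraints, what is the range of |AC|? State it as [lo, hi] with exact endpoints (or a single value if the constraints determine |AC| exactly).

|AC| = √(506·√(2) + 1013)  (≈ 41.5763)

|AB| ∈ {22}
|BC| ∈ {23}
|AC| ∈ {√(506·√(2) + 1013)}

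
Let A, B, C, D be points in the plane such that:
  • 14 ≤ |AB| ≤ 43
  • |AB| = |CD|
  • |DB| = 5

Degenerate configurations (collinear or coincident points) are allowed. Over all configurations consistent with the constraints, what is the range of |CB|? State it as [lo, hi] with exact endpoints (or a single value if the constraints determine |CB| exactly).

|CB| ∈ [9, 48]  (≈ [9.0000, 48.0000])

|AB| ∈ [14, 43]
|BD| ∈ {5}
|CD| ∈ [14, 43]
|AD| ∈ [9, 48]
|BC| ∈ [9, 48]
|AC| ∈ [0, 91]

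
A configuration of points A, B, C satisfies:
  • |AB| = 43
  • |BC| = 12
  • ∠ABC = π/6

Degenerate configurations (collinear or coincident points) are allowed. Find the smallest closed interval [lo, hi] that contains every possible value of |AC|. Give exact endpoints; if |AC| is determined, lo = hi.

|AC| = √(1993 - 516·√(3))  (≈ 33.1551)

|AB| ∈ {43}
|BC| ∈ {12}
|AC| ∈ {√(1993 - 516·√(3))}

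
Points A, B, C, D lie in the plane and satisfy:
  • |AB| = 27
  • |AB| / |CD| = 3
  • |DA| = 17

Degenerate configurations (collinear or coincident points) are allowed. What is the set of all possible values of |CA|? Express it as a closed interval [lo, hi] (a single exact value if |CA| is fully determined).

|CA| ∈ [8, 26]  (≈ [8.0000, 26.0000])

|AB| ∈ {27}
|AD| ∈ {17}
|CD| ∈ {9}
|BD| ∈ [10, 44]
|AC| ∈ [8, 26]
|BC| ∈ [1, 53]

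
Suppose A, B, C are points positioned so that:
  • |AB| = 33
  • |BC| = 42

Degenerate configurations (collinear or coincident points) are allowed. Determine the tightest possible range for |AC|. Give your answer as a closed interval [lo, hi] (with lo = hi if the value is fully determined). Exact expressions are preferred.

|AC| ∈ [9, 75]  (≈ [9.0000, 75.0000])

|AB| ∈ {33}
|BC| ∈ {42}
|AC| ∈ [9, 75]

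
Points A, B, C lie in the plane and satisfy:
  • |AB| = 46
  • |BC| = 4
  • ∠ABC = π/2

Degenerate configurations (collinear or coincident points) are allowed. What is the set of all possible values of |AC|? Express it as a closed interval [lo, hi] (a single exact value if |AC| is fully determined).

|AB| ∈ {46}
|BC| ∈ {4}
|AC| ∈ {2·√(533)}

|AC| = 2·√(533)  (≈ 46.1736)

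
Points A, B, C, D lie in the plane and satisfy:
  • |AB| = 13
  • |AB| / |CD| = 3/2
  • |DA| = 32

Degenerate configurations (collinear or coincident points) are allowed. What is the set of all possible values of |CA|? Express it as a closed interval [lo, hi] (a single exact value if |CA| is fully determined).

|CA| ∈ [70/3, 122/3]  (≈ [23.3333, 40.6667])

|AB| ∈ {13}
|AD| ∈ {32}
|CD| ∈ {26/3}
|BD| ∈ [19, 45]
|AC| ∈ [70/3, 122/3]
|BC| ∈ [31/3, 161/3]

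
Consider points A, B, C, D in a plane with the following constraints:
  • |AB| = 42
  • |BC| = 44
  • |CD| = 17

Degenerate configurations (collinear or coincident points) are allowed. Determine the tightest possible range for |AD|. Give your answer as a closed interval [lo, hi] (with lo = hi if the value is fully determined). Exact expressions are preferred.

|AB| ∈ {42}
|BC| ∈ {44}
|CD| ∈ {17}
|AC| ∈ [2, 86]
|BD| ∈ [27, 61]
|AD| ∈ [0, 103]

|AD| ∈ [0, 103]  (≈ [0.0000, 103.0000])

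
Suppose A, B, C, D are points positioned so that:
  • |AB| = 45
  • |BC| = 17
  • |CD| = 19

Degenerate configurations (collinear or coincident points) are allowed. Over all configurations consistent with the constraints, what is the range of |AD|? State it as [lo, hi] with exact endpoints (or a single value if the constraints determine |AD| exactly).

|AD| ∈ [9, 81]  (≈ [9.0000, 81.0000])

|AB| ∈ {45}
|BC| ∈ {17}
|CD| ∈ {19}
|AC| ∈ [28, 62]
|BD| ∈ [2, 36]
|AD| ∈ [9, 81]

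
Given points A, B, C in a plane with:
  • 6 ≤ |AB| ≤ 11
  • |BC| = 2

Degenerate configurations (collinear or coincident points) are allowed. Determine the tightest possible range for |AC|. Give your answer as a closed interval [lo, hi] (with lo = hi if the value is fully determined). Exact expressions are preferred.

|AB| ∈ [6, 11]
|BC| ∈ {2}
|AC| ∈ [4, 13]

|AC| ∈ [4, 13]  (≈ [4.0000, 13.0000])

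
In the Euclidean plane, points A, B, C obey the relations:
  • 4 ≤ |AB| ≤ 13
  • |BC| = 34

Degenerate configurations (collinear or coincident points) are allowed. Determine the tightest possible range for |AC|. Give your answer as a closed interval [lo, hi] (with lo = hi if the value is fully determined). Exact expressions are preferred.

|AB| ∈ [4, 13]
|BC| ∈ {34}
|AC| ∈ [21, 47]

|AC| ∈ [21, 47]  (≈ [21.0000, 47.0000])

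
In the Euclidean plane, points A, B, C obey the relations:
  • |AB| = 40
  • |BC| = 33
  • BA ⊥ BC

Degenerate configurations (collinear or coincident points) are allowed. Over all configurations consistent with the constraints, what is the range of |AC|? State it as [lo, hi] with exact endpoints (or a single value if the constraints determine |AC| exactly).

|AC| = √(2689)  (≈ 51.8556)

|AB| ∈ {40}
|BC| ∈ {33}
|AC| ∈ {√(2689)}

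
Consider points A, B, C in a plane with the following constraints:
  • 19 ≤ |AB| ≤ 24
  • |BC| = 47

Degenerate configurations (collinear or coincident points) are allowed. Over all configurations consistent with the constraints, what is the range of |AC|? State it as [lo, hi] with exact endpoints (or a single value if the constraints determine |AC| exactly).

|AB| ∈ [19, 24]
|BC| ∈ {47}
|AC| ∈ [23, 71]

|AC| ∈ [23, 71]  (≈ [23.0000, 71.0000])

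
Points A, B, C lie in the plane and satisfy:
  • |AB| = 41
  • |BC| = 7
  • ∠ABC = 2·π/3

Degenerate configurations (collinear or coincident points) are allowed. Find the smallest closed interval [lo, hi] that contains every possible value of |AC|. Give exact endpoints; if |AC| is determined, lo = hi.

|AC| = √(2017)  (≈ 44.9110)

|AB| ∈ {41}
|BC| ∈ {7}
|AC| ∈ {√(2017)}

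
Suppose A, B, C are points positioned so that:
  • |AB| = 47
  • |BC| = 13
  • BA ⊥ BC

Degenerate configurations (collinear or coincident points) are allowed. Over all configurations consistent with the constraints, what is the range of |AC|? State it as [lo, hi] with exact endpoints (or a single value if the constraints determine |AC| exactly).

|AB| ∈ {47}
|BC| ∈ {13}
|AC| ∈ {√(2378)}

|AC| = √(2378)  (≈ 48.7647)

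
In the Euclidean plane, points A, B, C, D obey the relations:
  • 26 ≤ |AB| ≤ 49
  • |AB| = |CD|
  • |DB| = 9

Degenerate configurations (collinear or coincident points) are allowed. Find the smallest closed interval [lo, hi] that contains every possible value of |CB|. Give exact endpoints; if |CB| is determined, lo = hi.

|CB| ∈ [17, 58]  (≈ [17.0000, 58.0000])

|AB| ∈ [26, 49]
|BD| ∈ {9}
|CD| ∈ [26, 49]
|AD| ∈ [17, 58]
|BC| ∈ [17, 58]
|AC| ∈ [0, 107]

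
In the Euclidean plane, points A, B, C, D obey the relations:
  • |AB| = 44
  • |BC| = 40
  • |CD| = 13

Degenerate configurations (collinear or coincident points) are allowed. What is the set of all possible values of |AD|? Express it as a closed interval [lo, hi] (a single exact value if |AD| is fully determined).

|AB| ∈ {44}
|BC| ∈ {40}
|CD| ∈ {13}
|AC| ∈ [4, 84]
|BD| ∈ [27, 53]
|AD| ∈ [0, 97]

|AD| ∈ [0, 97]  (≈ [0.0000, 97.0000])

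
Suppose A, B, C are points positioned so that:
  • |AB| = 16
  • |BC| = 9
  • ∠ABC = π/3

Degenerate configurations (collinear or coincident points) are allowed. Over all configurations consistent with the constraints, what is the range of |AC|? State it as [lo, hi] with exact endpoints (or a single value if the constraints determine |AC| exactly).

|AB| ∈ {16}
|BC| ∈ {9}
|AC| ∈ {√(193)}

|AC| = √(193)  (≈ 13.8924)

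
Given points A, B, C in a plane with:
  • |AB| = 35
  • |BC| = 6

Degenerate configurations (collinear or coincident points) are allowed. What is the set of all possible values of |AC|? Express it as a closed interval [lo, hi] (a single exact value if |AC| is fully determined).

|AC| ∈ [29, 41]  (≈ [29.0000, 41.0000])

|AB| ∈ {35}
|BC| ∈ {6}
|AC| ∈ [29, 41]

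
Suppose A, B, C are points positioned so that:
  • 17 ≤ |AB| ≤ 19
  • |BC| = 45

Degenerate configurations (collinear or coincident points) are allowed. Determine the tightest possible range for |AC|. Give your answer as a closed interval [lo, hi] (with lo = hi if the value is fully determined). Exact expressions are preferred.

|AC| ∈ [26, 64]  (≈ [26.0000, 64.0000])

|AB| ∈ [17, 19]
|BC| ∈ {45}
|AC| ∈ [26, 64]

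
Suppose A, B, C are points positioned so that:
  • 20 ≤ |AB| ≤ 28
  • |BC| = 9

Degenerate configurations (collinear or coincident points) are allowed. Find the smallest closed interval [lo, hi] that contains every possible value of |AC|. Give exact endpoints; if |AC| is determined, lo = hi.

|AB| ∈ [20, 28]
|BC| ∈ {9}
|AC| ∈ [11, 37]

|AC| ∈ [11, 37]  (≈ [11.0000, 37.0000])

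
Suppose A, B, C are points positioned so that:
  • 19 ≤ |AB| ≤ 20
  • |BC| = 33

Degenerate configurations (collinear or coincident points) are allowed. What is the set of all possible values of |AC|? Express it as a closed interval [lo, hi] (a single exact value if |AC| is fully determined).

|AB| ∈ [19, 20]
|BC| ∈ {33}
|AC| ∈ [13, 53]

|AC| ∈ [13, 53]  (≈ [13.0000, 53.0000])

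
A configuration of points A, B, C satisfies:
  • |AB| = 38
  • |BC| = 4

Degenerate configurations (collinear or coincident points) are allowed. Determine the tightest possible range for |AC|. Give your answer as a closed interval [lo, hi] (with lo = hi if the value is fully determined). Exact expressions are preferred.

|AB| ∈ {38}
|BC| ∈ {4}
|AC| ∈ [34, 42]

|AC| ∈ [34, 42]  (≈ [34.0000, 42.0000])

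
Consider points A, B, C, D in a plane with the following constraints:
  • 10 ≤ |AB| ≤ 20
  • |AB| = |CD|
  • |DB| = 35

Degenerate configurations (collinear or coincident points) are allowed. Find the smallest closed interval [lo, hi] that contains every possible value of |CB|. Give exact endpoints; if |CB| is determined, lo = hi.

|CB| ∈ [15, 55]  (≈ [15.0000, 55.0000])

|AB| ∈ [10, 20]
|BD| ∈ {35}
|CD| ∈ [10, 20]
|AD| ∈ [15, 55]
|BC| ∈ [15, 55]
|AC| ∈ [0, 75]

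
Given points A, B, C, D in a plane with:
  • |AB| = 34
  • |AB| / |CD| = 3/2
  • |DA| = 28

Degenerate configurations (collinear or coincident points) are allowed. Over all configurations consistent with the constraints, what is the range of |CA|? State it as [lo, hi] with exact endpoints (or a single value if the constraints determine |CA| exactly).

|AB| ∈ {34}
|AD| ∈ {28}
|CD| ∈ {68/3}
|BD| ∈ [6, 62]
|AC| ∈ [16/3, 152/3]
|BC| ∈ [0, 254/3]

|CA| ∈ [16/3, 152/3]  (≈ [5.3333, 50.6667])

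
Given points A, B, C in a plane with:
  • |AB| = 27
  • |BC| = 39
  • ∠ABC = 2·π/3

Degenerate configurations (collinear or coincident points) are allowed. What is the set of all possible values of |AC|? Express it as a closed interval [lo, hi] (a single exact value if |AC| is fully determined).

|AC| = 3·√(367)  (≈ 57.4717)

|AB| ∈ {27}
|BC| ∈ {39}
|AC| ∈ {3·√(367)}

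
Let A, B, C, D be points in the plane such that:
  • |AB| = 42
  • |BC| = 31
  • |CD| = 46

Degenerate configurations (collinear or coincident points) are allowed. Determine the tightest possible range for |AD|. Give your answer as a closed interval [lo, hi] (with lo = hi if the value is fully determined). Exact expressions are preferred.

|AD| ∈ [0, 119]  (≈ [0.0000, 119.0000])

|AB| ∈ {42}
|BC| ∈ {31}
|CD| ∈ {46}
|AC| ∈ [11, 73]
|BD| ∈ [15, 77]
|AD| ∈ [0, 119]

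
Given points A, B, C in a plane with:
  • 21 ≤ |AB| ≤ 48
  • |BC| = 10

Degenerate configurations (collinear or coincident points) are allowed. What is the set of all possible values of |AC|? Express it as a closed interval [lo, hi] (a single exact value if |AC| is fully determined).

|AC| ∈ [11, 58]  (≈ [11.0000, 58.0000])

|AB| ∈ [21, 48]
|BC| ∈ {10}
|AC| ∈ [11, 58]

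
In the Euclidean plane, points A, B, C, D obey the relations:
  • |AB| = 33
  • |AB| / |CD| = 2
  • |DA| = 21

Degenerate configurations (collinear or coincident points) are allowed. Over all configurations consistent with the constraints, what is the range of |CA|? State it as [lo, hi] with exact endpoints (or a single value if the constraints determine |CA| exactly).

|CA| ∈ [9/2, 75/2]  (≈ [4.5000, 37.5000])

|AB| ∈ {33}
|AD| ∈ {21}
|CD| ∈ {33/2}
|BD| ∈ [12, 54]
|AC| ∈ [9/2, 75/2]
|BC| ∈ [0, 141/2]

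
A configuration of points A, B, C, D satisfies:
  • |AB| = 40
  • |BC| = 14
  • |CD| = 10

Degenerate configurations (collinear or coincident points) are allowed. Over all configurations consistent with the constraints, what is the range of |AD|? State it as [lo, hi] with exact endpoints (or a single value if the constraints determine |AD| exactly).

|AB| ∈ {40}
|BC| ∈ {14}
|CD| ∈ {10}
|AC| ∈ [26, 54]
|BD| ∈ [4, 24]
|AD| ∈ [16, 64]

|AD| ∈ [16, 64]  (≈ [16.0000, 64.0000])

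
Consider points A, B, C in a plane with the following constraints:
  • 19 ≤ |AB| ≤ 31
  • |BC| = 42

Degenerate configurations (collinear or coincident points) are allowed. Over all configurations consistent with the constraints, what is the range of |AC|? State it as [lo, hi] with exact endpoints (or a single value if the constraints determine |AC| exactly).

|AC| ∈ [11, 73]  (≈ [11.0000, 73.0000])

|AB| ∈ [19, 31]
|BC| ∈ {42}
|AC| ∈ [11, 73]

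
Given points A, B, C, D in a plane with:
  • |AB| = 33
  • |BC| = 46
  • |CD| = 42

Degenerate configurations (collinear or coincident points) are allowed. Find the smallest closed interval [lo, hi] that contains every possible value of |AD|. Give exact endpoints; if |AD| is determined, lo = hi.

|AB| ∈ {33}
|BC| ∈ {46}
|CD| ∈ {42}
|AC| ∈ [13, 79]
|BD| ∈ [4, 88]
|AD| ∈ [0, 121]

|AD| ∈ [0, 121]  (≈ [0.0000, 121.0000])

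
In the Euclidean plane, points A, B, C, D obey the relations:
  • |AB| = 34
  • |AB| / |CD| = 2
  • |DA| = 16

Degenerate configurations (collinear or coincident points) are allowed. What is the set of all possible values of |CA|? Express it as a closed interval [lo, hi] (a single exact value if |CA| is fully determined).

|AB| ∈ {34}
|AD| ∈ {16}
|CD| ∈ {17}
|BD| ∈ [18, 50]
|AC| ∈ [1, 33]
|BC| ∈ [1, 67]

|CA| ∈ [1, 33]  (≈ [1.0000, 33.0000])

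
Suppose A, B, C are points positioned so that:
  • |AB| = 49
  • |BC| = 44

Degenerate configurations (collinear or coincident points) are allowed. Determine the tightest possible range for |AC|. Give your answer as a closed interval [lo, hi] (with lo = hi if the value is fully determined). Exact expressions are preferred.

|AC| ∈ [5, 93]  (≈ [5.0000, 93.0000])

|AB| ∈ {49}
|BC| ∈ {44}
|AC| ∈ [5, 93]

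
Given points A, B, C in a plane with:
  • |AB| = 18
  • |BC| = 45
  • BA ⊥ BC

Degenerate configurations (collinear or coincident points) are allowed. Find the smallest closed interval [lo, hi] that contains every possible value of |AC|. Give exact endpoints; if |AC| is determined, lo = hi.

|AC| = 9·√(29)  (≈ 48.4665)

|AB| ∈ {18}
|BC| ∈ {45}
|AC| ∈ {9·√(29)}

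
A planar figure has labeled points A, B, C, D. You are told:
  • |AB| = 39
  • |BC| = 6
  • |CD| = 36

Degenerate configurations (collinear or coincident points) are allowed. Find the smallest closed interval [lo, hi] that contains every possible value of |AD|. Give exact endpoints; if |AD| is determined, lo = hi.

|AB| ∈ {39}
|BC| ∈ {6}
|CD| ∈ {36}
|AC| ∈ [33, 45]
|BD| ∈ [30, 42]
|AD| ∈ [0, 81]

|AD| ∈ [0, 81]  (≈ [0.0000, 81.0000])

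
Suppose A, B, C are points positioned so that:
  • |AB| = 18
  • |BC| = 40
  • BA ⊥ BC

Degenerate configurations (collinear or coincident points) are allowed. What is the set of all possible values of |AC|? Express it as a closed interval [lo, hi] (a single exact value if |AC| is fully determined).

|AB| ∈ {18}
|BC| ∈ {40}
|AC| ∈ {2·√(481)}

|AC| = 2·√(481)  (≈ 43.8634)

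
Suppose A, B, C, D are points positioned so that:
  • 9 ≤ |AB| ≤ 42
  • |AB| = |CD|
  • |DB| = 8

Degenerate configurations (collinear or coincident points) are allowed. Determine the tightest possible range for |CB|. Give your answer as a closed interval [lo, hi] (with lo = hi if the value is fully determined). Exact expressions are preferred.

|AB| ∈ [9, 42]
|BD| ∈ {8}
|CD| ∈ [9, 42]
|AD| ∈ [1, 50]
|BC| ∈ [1, 50]
|AC| ∈ [0, 92]

|CB| ∈ [1, 50]  (≈ [1.0000, 50.0000])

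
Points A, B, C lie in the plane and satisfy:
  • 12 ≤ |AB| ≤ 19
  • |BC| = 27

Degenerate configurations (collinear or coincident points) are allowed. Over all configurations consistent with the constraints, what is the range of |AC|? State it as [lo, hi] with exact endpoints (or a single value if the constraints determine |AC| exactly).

|AB| ∈ [12, 19]
|BC| ∈ {27}
|AC| ∈ [8, 46]

|AC| ∈ [8, 46]  (≈ [8.0000, 46.0000])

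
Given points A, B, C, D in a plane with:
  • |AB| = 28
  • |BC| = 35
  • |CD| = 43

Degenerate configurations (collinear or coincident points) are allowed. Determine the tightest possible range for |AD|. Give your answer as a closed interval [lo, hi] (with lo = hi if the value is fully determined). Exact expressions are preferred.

|AD| ∈ [0, 106]  (≈ [0.0000, 106.0000])

|AB| ∈ {28}
|BC| ∈ {35}
|CD| ∈ {43}
|AC| ∈ [7, 63]
|BD| ∈ [8, 78]
|AD| ∈ [0, 106]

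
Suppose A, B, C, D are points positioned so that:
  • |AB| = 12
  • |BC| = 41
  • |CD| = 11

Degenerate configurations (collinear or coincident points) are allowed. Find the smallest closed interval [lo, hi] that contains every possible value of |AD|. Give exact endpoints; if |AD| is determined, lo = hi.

|AB| ∈ {12}
|BC| ∈ {41}
|CD| ∈ {11}
|AC| ∈ [29, 53]
|BD| ∈ [30, 52]
|AD| ∈ [18, 64]

|AD| ∈ [18, 64]  (≈ [18.0000, 64.0000])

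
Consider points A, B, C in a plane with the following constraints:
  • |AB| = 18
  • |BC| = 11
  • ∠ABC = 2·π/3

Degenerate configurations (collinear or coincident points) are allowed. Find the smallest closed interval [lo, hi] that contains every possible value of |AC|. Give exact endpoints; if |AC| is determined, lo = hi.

|AC| = √(643)  (≈ 25.3574)

|AB| ∈ {18}
|BC| ∈ {11}
|AC| ∈ {√(643)}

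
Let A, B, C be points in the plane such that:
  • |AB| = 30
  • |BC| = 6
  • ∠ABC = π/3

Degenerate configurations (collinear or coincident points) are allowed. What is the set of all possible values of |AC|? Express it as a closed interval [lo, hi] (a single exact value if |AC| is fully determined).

|AC| = 6·√(21)  (≈ 27.4955)

|AB| ∈ {30}
|BC| ∈ {6}
|AC| ∈ {6·√(21)}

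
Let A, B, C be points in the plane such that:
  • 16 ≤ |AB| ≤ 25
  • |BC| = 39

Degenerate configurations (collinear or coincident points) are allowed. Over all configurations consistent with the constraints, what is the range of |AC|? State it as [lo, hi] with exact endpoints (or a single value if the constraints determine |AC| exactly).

|AC| ∈ [14, 64]  (≈ [14.0000, 64.0000])

|AB| ∈ [16, 25]
|BC| ∈ {39}
|AC| ∈ [14, 64]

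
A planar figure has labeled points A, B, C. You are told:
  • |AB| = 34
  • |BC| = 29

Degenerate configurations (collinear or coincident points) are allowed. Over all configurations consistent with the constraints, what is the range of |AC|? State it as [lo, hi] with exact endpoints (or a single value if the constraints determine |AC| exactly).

|AB| ∈ {34}
|BC| ∈ {29}
|AC| ∈ [5, 63]

|AC| ∈ [5, 63]  (≈ [5.0000, 63.0000])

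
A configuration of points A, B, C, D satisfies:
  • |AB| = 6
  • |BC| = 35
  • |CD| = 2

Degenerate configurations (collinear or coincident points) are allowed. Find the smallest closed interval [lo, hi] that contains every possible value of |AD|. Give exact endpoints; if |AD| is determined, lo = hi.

|AB| ∈ {6}
|BC| ∈ {35}
|CD| ∈ {2}
|AC| ∈ [29, 41]
|BD| ∈ [33, 37]
|AD| ∈ [27, 43]

|AD| ∈ [27, 43]  (≈ [27.0000, 43.0000])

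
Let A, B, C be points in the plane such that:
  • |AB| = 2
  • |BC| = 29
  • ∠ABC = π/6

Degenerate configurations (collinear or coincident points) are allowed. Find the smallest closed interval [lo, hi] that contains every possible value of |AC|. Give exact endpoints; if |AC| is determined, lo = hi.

|AB| ∈ {2}
|BC| ∈ {29}
|AC| ∈ {√(845 - 58·√(3))}

|AC| = √(845 - 58·√(3))  (≈ 27.2863)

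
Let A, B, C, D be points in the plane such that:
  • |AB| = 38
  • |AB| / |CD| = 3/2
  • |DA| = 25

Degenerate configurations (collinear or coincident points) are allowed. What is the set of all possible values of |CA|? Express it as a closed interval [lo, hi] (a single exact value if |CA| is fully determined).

|CA| ∈ [1/3, 151/3]  (≈ [0.3333, 50.3333])

|AB| ∈ {38}
|AD| ∈ {25}
|CD| ∈ {76/3}
|BD| ∈ [13, 63]
|AC| ∈ [1/3, 151/3]
|BC| ∈ [0, 265/3]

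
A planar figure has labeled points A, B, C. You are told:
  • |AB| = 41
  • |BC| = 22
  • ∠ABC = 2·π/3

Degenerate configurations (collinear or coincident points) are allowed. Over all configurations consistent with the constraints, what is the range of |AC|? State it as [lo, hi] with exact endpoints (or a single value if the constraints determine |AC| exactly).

|AC| = √(3067)  (≈ 55.3805)

|AB| ∈ {41}
|BC| ∈ {22}
|AC| ∈ {√(3067)}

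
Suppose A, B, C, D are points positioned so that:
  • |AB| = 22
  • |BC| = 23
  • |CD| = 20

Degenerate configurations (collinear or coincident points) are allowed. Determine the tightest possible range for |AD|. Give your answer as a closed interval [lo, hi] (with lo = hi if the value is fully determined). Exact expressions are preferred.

|AD| ∈ [0, 65]  (≈ [0.0000, 65.0000])

|AB| ∈ {22}
|BC| ∈ {23}
|CD| ∈ {20}
|AC| ∈ [1, 45]
|BD| ∈ [3, 43]
|AD| ∈ [0, 65]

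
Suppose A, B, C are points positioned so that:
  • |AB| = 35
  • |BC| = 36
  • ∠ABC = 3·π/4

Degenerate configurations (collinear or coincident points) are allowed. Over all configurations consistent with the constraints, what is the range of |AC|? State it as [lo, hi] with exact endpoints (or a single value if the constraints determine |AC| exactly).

|AB| ∈ {35}
|BC| ∈ {36}
|AC| ∈ {√(1260·√(2) + 2521)}

|AC| = √(1260·√(2) + 2521)  (≈ 65.5966)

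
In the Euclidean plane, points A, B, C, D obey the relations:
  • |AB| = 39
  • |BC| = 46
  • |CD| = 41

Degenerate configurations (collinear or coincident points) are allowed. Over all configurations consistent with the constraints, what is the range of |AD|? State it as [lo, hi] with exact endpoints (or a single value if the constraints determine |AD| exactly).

|AB| ∈ {39}
|BC| ∈ {46}
|CD| ∈ {41}
|AC| ∈ [7, 85]
|BD| ∈ [5, 87]
|AD| ∈ [0, 126]

|AD| ∈ [0, 126]  (≈ [0.0000, 126.0000])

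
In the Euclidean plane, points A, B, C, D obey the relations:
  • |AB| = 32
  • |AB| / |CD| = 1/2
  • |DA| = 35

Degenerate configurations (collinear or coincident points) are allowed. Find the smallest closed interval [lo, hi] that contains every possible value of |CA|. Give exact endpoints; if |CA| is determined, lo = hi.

|AB| ∈ {32}
|AD| ∈ {35}
|CD| ∈ {64}
|BD| ∈ [3, 67]
|AC| ∈ [29, 99]
|BC| ∈ [0, 131]

|CA| ∈ [29, 99]  (≈ [29.0000, 99.0000])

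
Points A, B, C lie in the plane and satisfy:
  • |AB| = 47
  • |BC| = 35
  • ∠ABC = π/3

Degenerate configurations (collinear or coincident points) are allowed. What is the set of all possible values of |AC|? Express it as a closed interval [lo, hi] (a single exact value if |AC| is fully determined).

|AC| = √(1789)  (≈ 42.2966)

|AB| ∈ {47}
|BC| ∈ {35}
|AC| ∈ {√(1789)}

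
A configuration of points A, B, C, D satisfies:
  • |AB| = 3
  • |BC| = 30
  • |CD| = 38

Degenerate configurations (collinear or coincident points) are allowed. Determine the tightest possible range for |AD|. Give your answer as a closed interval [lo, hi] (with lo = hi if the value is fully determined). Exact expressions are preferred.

|AB| ∈ {3}
|BC| ∈ {30}
|CD| ∈ {38}
|AC| ∈ [27, 33]
|BD| ∈ [8, 68]
|AD| ∈ [5, 71]

|AD| ∈ [5, 71]  (≈ [5.0000, 71.0000])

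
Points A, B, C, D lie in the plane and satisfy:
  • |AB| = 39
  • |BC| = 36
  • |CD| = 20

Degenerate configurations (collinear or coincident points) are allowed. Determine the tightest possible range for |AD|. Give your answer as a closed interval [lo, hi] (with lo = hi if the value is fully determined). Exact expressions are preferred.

|AB| ∈ {39}
|BC| ∈ {36}
|CD| ∈ {20}
|AC| ∈ [3, 75]
|BD| ∈ [16, 56]
|AD| ∈ [0, 95]

|AD| ∈ [0, 95]  (≈ [0.0000, 95.0000])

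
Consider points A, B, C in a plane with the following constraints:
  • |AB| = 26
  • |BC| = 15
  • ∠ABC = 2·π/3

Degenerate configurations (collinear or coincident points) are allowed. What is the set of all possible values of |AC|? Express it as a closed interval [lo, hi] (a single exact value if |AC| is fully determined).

|AC| = √(1291)  (≈ 35.9305)

|AB| ∈ {26}
|BC| ∈ {15}
|AC| ∈ {√(1291)}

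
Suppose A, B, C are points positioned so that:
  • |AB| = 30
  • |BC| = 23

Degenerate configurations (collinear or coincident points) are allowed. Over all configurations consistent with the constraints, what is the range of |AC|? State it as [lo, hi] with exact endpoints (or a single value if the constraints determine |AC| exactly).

|AB| ∈ {30}
|BC| ∈ {23}
|AC| ∈ [7, 53]

|AC| ∈ [7, 53]  (≈ [7.0000, 53.0000])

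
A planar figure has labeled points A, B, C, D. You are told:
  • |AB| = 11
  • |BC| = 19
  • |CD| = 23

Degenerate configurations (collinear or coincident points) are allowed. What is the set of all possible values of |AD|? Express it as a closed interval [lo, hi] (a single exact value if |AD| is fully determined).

|AD| ∈ [0, 53]  (≈ [0.0000, 53.0000])

|AB| ∈ {11}
|BC| ∈ {19}
|CD| ∈ {23}
|AC| ∈ [8, 30]
|BD| ∈ [4, 42]
|AD| ∈ [0, 53]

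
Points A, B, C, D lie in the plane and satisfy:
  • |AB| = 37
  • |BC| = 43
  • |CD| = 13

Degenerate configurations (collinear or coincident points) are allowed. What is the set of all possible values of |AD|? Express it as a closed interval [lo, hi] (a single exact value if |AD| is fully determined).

|AB| ∈ {37}
|BC| ∈ {43}
|CD| ∈ {13}
|AC| ∈ [6, 80]
|BD| ∈ [30, 56]
|AD| ∈ [0, 93]

|AD| ∈ [0, 93]  (≈ [0.0000, 93.0000])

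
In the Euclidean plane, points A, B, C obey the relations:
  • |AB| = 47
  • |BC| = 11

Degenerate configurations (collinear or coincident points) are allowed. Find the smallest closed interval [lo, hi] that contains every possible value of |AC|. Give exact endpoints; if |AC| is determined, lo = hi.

|AB| ∈ {47}
|BC| ∈ {11}
|AC| ∈ [36, 58]

|AC| ∈ [36, 58]  (≈ [36.0000, 58.0000])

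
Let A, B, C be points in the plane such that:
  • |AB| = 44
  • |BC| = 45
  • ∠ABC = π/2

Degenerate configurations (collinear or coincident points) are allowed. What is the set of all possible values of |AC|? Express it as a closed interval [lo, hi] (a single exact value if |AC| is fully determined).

|AB| ∈ {44}
|BC| ∈ {45}
|AC| ∈ {√(3961)}

|AC| = √(3961)  (≈ 62.9365)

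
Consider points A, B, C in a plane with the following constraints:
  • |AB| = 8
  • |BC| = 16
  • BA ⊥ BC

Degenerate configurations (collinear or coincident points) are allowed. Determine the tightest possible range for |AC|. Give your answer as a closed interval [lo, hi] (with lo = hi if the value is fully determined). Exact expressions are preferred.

|AC| = 8·√(5)  (≈ 17.8885)

|AB| ∈ {8}
|BC| ∈ {16}
|AC| ∈ {8·√(5)}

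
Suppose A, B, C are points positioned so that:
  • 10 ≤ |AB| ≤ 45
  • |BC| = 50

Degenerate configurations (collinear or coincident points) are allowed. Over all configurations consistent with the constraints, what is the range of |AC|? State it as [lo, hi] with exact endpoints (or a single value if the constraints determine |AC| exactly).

|AC| ∈ [5, 95]  (≈ [5.0000, 95.0000])

|AB| ∈ [10, 45]
|BC| ∈ {50}
|AC| ∈ [5, 95]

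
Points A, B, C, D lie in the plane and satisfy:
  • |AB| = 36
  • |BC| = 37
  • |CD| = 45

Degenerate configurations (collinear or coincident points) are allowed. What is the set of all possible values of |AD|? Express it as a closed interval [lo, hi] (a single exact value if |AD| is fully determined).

|AD| ∈ [0, 118]  (≈ [0.0000, 118.0000])

|AB| ∈ {36}
|BC| ∈ {37}
|CD| ∈ {45}
|AC| ∈ [1, 73]
|BD| ∈ [8, 82]
|AD| ∈ [0, 118]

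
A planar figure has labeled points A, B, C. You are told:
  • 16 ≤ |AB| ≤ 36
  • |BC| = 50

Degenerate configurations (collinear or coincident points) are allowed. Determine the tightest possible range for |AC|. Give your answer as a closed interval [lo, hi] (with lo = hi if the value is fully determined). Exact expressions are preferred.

|AB| ∈ [16, 36]
|BC| ∈ {50}
|AC| ∈ [14, 86]

|AC| ∈ [14, 86]  (≈ [14.0000, 86.0000])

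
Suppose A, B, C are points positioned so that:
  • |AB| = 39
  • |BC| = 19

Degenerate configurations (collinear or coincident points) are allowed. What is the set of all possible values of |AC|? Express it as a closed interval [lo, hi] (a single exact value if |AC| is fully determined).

|AC| ∈ [20, 58]  (≈ [20.0000, 58.0000])

|AB| ∈ {39}
|BC| ∈ {19}
|AC| ∈ [20, 58]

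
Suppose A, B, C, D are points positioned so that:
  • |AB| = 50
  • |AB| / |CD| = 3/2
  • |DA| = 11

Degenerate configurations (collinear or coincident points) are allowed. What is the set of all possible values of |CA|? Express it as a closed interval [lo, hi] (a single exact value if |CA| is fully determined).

|CA| ∈ [67/3, 133/3]  (≈ [22.3333, 44.3333])

|AB| ∈ {50}
|AD| ∈ {11}
|CD| ∈ {100/3}
|BD| ∈ [39, 61]
|AC| ∈ [67/3, 133/3]
|BC| ∈ [17/3, 283/3]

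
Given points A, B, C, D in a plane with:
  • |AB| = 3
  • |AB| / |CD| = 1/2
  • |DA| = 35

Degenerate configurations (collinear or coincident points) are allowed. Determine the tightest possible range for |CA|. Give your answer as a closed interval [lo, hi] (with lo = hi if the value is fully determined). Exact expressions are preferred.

|AB| ∈ {3}
|AD| ∈ {35}
|CD| ∈ {6}
|BD| ∈ [32, 38]
|AC| ∈ [29, 41]
|BC| ∈ [26, 44]

|CA| ∈ [29, 41]  (≈ [29.0000, 41.0000])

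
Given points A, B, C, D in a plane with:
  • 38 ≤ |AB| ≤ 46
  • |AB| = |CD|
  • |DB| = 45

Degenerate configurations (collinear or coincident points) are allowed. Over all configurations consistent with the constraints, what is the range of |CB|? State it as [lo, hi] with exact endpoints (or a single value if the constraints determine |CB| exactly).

|CB| ∈ [0, 91]  (≈ [0.0000, 91.0000])

|AB| ∈ [38, 46]
|BD| ∈ {45}
|CD| ∈ [38, 46]
|AD| ∈ [0, 91]
|BC| ∈ [0, 91]
|AC| ∈ [0, 137]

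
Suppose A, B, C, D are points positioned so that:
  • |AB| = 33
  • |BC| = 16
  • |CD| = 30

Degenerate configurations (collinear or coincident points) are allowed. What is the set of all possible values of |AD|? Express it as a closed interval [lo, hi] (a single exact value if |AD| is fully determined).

|AB| ∈ {33}
|BC| ∈ {16}
|CD| ∈ {30}
|AC| ∈ [17, 49]
|BD| ∈ [14, 46]
|AD| ∈ [0, 79]

|AD| ∈ [0, 79]  (≈ [0.0000, 79.0000])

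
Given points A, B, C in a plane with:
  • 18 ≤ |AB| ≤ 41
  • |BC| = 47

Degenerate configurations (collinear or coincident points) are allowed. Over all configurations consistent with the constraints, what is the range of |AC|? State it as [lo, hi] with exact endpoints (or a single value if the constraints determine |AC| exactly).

|AC| ∈ [6, 88]  (≈ [6.0000, 88.0000])

|AB| ∈ [18, 41]
|BC| ∈ {47}
|AC| ∈ [6, 88]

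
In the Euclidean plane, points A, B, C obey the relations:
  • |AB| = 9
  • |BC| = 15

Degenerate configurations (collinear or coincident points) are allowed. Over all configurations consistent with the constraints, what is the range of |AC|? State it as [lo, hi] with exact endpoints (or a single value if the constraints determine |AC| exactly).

|AB| ∈ {9}
|BC| ∈ {15}
|AC| ∈ [6, 24]

|AC| ∈ [6, 24]  (≈ [6.0000, 24.0000])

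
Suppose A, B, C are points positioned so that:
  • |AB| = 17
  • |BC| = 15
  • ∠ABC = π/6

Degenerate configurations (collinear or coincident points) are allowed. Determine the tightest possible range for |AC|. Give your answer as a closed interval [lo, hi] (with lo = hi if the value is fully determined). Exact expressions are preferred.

|AB| ∈ {17}
|BC| ∈ {15}
|AC| ∈ {√(514 - 255·√(3))}

|AC| = √(514 - 255·√(3))  (≈ 8.5045)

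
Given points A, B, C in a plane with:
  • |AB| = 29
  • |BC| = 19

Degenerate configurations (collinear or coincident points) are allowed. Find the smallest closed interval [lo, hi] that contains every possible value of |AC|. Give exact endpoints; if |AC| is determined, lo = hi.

|AC| ∈ [10, 48]  (≈ [10.0000, 48.0000])

|AB| ∈ {29}
|BC| ∈ {19}
|AC| ∈ [10, 48]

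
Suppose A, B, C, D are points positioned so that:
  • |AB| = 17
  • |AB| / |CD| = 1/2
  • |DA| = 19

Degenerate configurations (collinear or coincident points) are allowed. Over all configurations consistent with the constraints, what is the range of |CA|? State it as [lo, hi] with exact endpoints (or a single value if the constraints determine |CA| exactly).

|CA| ∈ [15, 53]  (≈ [15.0000, 53.0000])

|AB| ∈ {17}
|AD| ∈ {19}
|CD| ∈ {34}
|BD| ∈ [2, 36]
|AC| ∈ [15, 53]
|BC| ∈ [0, 70]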